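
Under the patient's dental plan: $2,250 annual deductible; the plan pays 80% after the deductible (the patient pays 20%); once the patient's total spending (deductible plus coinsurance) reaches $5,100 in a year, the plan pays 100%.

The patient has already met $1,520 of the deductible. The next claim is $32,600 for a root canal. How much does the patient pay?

$3,580

Deductible still to meet: $2,250 − $1,520 = $730.
After the $730 deductible portion, $32,600 − $730 = $31,870 is subject to coinsurance.
Patient's 20% share of $31,870 is $6,374.
Patient responsibility before any cap: $730 + $6,374 = $7,104.
Year-to-date out-of-pocket would reach $1,520 + $7,104 = $8,624, above the $5,100 maximum, so the patient pays only $5,100 − $1,520 = $3,580.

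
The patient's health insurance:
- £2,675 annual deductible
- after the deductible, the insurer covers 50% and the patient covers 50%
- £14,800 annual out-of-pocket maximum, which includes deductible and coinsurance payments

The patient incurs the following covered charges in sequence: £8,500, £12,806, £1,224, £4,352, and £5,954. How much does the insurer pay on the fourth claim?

£2,176

#1 (£8,500): £2,675 to deductible, leaving £5,825; 50% of £5,825 = £2,912.50. Patient pays £5,587.50; OOP now £5,587.50. Plan pays £8,500 − £5,587.50 = £2,912.50.
#2 (£12,806): 50% coinsurance on £12,806 = £6,403. Patient owes £6,403 (running OOP £11,990.50). Insurer: £12,806 − £6,403 = £6,403.
#3 (£1,224): 50% coinsurance on £1,224 = £612. Cost to patient: £612. OOP to date £12,602.50. Plan pays £1,224 − £612 = £612.
#4 (£4,352): deductible met; 50% of £4,352 = £2,176. Patient owes £2,176 (running OOP £14,778.50). Insurer: £4,352 − £2,176 = £2,176.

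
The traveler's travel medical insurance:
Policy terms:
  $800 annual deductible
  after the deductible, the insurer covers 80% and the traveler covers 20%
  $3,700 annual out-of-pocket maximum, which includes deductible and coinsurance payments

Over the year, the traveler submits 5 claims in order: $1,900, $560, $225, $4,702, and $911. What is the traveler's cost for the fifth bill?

$182.20

Claim 1 — $1,900: $800 to deductible, leaving $1,100; traveler's 20% is $220. Traveler pays $1,020; OOP now $1,020.
Claim 2 — $560: 20% coinsurance on $560 = $112. Traveler pays $112; OOP now $1,132.
Claim 3 — $225: deductible already satisfied, so traveler's share is 20% × $225 = $45. Traveler owes $45 (running OOP $1,177).
Claim 4 — $4,702: deductible already satisfied, so traveler's share is 20% × $4,702 = $940.40. Traveler owes $940.40 (running OOP $2,117.40).
Claim 5 — $911: 20% coinsurance on $911 = $182.20. Traveler pays $182.20; OOP now $2,299.60.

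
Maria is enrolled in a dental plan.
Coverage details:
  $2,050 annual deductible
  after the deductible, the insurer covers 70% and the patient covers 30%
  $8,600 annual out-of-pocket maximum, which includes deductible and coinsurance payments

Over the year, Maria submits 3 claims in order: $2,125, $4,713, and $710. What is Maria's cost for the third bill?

$213

#1 ($2,125): $2,050 to deductible, leaving $75; patient's 30% is $22.50. Patient owes $2,072.50 (running OOP $2,072.50).
#2 ($4,713): deductible met; 30% of $4,713 = $1,413.90. Patient pays $1,413.90; OOP now $3,486.40.
#3 ($710): 30% coinsurance on $710 = $213. Cost to patient: $213. OOP to date $3,699.40.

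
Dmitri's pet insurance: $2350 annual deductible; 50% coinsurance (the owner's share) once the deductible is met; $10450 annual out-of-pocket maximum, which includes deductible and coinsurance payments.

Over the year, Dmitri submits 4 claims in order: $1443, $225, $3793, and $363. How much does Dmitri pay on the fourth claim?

$181.50

Claim 1 — $1443: fully absorbed by the deductible. Owner owes $1443 (running OOP $1443).
Claim 2 — $225: all of it applies to the deductible. Owner pays $225; OOP now $1668.
Claim 3 — $3793: deductible takes $682, $3111 remains; 50% of $3111 = $1555.50. Owner pays $2237.50; OOP now $3905.50.
Claim 4 — $363: 50% coinsurance on $363 = $181.50. Owner owes $181.50 (running OOP $4087).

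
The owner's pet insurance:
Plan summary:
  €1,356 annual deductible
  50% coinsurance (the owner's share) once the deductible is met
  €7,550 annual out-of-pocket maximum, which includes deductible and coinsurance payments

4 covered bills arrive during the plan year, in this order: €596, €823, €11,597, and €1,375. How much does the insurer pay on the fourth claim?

€1,011

Claim 1 (€596): entire amount goes to the deductible. Owner owes €596 (running OOP €596). Insurer: €596 − €596 = €0.
Claim 2 (€823): €760 to deductible, leaving €63; coinsurance €63 × 50% = €31.50. Owner pays €791.50; OOP now €1,387.50. Insurer: €823 − €791.50 = €31.50.
Claim 3 (€11,597): 50% coinsurance on €11,597 = €5,798.50. Owner pays €5,798.50; OOP now €7,186. Plan pays €11,597 − €5,798.50 = €5,798.50.
Claim 4 (€1,375): deductible already satisfied, so owner's share is 50% × €1,375 = €687.50. OOP would hit €7,873.50 > €7,550, so the cap limits the owner to €7,550 − €7,186 = €364. Insurer: €1,375 − €364 = €1,011.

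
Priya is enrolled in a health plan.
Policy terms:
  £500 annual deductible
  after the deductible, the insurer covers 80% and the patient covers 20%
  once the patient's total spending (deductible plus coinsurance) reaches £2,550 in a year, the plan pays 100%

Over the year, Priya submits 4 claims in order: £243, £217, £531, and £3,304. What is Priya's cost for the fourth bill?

£660.80

Claim 1 (£243): entire amount goes to the deductible. Patient owes £243 (running OOP £243).
Claim 2 (£217): fully absorbed by the deductible. Patient owes £217 (running OOP £460).
Claim 3 (£531): deductible takes £40, £491 remains; coinsurance £491 × 20% = £98.20. Cost to patient: £138.20. OOP to date £598.20.
Claim 4 (£3,304): deductible met; 20% of £3,304 = £660.80. Cost to patient: £660.80. OOP to date £1,259.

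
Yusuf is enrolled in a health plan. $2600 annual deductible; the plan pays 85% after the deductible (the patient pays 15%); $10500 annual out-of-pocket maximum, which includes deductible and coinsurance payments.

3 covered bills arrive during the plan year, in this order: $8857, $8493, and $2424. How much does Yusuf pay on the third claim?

$363.60

Claim 1 ($8857): $2600 finishes the deductible; $6257 goes to coinsurance; patient's 15% is $938.55. Cost to patient: $3538.55. OOP to date $3538.55.
Claim 2 ($8493): deductible met; 15% of $8493 = $1273.95. Patient owes $1273.95 (running OOP $4812.50).
Claim 3 ($2424): deductible already satisfied, so patient's share is 15% × $2424 = $363.60. Cost to patient: $363.60. OOP to date $5176.10.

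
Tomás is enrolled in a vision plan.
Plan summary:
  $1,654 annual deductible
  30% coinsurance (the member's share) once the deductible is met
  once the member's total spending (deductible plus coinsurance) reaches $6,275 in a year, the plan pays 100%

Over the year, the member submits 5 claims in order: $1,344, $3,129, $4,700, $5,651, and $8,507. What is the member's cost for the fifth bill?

Claim 1 — $1,344: fully absorbed by the deductible. Cost to member: $1,344. OOP to date $1,344.
Claim 2 — $3,129: $310 to deductible, leaving $2,819; coinsurance $2,819 × 30% = $845.70. Member pays $1,155.70; OOP now $2,499.70.
Claim 3 — $4,700: deductible already satisfied, so member's share is 30% × $4,700 = $1,410. Member pays $1,410; OOP now $3,909.70.
Claim 4 — $5,651: 30% coinsurance on $5,651 = $1,695.30. Member owes $1,695.30 (running OOP $5,605).
Claim 5 — $8,507: 30% coinsurance on $8,507 = $2,552.10. OOP would hit $8,157.10 > $6,275, so the cap limits the member to $6,275 − $5,605 = $670.

$670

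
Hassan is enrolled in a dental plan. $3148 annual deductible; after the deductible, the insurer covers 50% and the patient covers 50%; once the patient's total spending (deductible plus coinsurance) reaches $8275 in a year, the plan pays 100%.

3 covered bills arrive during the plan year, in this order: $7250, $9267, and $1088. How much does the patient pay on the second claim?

Claim 1 — $7250: $3148 finishes the deductible; $4102 goes to coinsurance; patient's 50% is $2051. Patient owes $5199 (running OOP $5199).
Claim 2 — $9267: 50% coinsurance on $9267 = $4633.50. OOP would hit $9832.50 > $8275, so the cap limits the patient to $8275 − $5199 = $3076.

$3076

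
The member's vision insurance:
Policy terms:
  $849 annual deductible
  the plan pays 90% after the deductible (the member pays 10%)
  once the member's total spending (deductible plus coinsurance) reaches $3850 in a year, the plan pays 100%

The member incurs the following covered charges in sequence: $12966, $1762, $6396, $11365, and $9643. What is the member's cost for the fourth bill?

$973.50

Bill 1, $12966: deductible takes $849, $12117 remains; member's 10% is $1211.70. Cost to member: $2060.70. OOP to date $2060.70.
Bill 2, $1762: deductible already satisfied, so member's share is 10% × $1762 = $176.20. Member pays $176.20; OOP now $2236.90.
Bill 3, $6396: deductible already satisfied, so member's share is 10% × $6396 = $639.60. Member owes $639.60 (running OOP $2876.50).
Bill 4, $11365: 10% coinsurance on $11365 = $1136.50. Adding that to $2876.50 gives $4013, past the $3850 cap; member pays only $3850 − $2876.50 = $973.50.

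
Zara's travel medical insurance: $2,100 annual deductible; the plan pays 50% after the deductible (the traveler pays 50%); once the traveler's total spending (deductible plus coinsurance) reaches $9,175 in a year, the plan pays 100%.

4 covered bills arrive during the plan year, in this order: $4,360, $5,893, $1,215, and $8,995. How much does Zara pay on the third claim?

Claim 1 ($4,360): $2,100 to deductible, leaving $2,260; coinsurance $2,260 × 50% = $1,130. Traveler owes $3,230 (running OOP $3,230).
Claim 2 ($5,893): 50% coinsurance on $5,893 = $2,946.50. Cost to traveler: $2,946.50. OOP to date $6,176.50.
Claim 3 ($1,215): deductible met; 50% of $1,215 = $607.50. Traveler pays $607.50; OOP now $6,784.

$607.50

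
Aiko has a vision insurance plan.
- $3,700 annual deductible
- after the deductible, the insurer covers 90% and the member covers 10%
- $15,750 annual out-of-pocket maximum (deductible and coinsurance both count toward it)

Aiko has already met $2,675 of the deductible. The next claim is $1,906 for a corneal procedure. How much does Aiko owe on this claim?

$1,113.10

Remaining deductible: $3,700 − $2,675 = $1,025.
After the $1,025 deductible portion, $1,906 − $1,025 = $881 is subject to coinsurance.
10% of $881 = $88.10 falls to the member.
So the member owes $1,025 + $88.10 = $1,113.10 before any cap.
Total out-of-pocket so far would be $2,675 + $1,113.10 = $3,788.10, below the $15,750 cap — no reduction.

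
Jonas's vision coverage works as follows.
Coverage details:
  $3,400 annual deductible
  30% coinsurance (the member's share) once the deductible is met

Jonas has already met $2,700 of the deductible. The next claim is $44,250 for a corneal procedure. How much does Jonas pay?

$2,700 of the $3,400 deductible is already met, leaving $700.
After the $700 deductible portion, $44,250 − $700 = $43,550 is subject to coinsurance.
30% of $43,550 = $13,065 falls to the member.
That puts the member's cost at $700 + $13,065 = $13,765.

$13,765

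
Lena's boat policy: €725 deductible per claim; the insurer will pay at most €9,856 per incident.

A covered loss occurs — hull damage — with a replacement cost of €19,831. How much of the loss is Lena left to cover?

Subtract the deductible: €19,831 − €725 = €19,106.
The €9,856 per-incident cap binds; insurer pays €9,856.
Owner's share is the uncovered remainder: €19,831 − €9,856 = €9,975.

€9,975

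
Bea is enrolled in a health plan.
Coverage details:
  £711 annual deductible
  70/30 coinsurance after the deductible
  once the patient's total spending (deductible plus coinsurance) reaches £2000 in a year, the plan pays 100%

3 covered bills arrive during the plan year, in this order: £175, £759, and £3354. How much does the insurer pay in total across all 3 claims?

£2503.90

Claim 1 (£175): all of it applies to the deductible. Patient owes £175 (running OOP £175). Plan pays £175 − £175 = £0.
Claim 2 (£759): £536 to deductible, leaving £223; patient's 30% is £66.90. Patient pays £602.90; OOP now £777.90. Insurer: £759 − £602.90 = £156.10.
Claim 3 (£3354): deductible already satisfied, so patient's share is 30% × £3354 = £1006.20. Patient owes £1006.20 (running OOP £1784.10). Plan pays £3354 − £1006.20 = £2347.80.
Insurer total: £0 + £156.10 + £2347.80 = £2503.90.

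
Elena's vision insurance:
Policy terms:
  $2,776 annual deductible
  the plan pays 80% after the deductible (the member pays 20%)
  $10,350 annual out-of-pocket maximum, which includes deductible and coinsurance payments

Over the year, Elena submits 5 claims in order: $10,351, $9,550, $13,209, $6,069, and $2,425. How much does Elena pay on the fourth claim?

$1,213.80

#1 ($10,351): deductible takes $2,776, $7,575 remains; coinsurance $7,575 × 20% = $1,515. Member pays $4,291; OOP now $4,291.
#2 ($9,550): deductible already satisfied, so member's share is 20% × $9,550 = $1,910. Cost to member: $1,910. OOP to date $6,201.
#3 ($13,209): 20% coinsurance on $13,209 = $2,641.80. Member owes $2,641.80 (running OOP $8,842.80).
#4 ($6,069): deductible met; 20% of $6,069 = $1,213.80. Member owes $1,213.80 (running OOP $10,056.60).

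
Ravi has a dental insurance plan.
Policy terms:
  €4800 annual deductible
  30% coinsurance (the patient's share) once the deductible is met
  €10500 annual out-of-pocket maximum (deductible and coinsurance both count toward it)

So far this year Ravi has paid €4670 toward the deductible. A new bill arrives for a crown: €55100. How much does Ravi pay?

Deductible still to meet: €4800 − €4670 = €130.
After the €130 deductible portion, €55100 − €130 = €54970 is subject to coinsurance.
Coinsurance: €54970 × 30% = €16491.
So the patient owes €130 + €16491 = €16621 before any cap.
That would bring total out-of-pocket to €21291, past the €10500 cap. The patient is capped at €10500 − €4670 = €5830 on this claim.

€5830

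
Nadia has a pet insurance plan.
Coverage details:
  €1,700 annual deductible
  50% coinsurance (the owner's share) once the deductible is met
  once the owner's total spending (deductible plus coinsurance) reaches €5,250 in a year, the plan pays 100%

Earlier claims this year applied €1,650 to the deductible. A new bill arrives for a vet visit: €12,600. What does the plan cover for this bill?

€9,000

Remaining deductible: €1,700 − €1,650 = €50.
After the €50 deductible portion, €12,600 − €50 = €12,550 is subject to coinsurance.
Coinsurance: €12,550 × 50% = €6,275.
So the owner owes €50 + €6,275 = €6,325 before any cap.
Adding €6,325 to the €1,650 already spent would give €7,975, which exceeds the €5,250 cap; the owner pays just €5,250 − €1,650 = €3,600.
Insurer pays the balance: €12,600 − €3,600 = €9,000.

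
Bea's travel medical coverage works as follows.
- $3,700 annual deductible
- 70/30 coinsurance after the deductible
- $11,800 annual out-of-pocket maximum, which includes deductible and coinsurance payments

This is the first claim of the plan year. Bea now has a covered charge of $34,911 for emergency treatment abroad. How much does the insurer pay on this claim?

$23,111

The full $3,700 deductible is still open; $3,700 of this bill applies to it.
After the $3,700 deductible portion, $34,911 − $3,700 = $31,211 is subject to coinsurance.
Coinsurance: $31,211 × 30% = $9,363.30.
That puts the traveler's cost at $3,700 + $9,363.30 = $13,063.30 before any cap.
That would bring total out-of-pocket to $13,063.30, past the $11,800 cap. The traveler is capped at $11,800 − $0 = $11,800 on this claim.
The insurer covers the remainder: $34,911 − $11,800 = $23,111.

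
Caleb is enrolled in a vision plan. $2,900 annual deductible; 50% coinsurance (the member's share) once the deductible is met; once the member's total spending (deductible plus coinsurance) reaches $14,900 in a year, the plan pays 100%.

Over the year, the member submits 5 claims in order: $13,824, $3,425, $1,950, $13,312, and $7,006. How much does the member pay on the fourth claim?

$3,850.50

Bill 1, $13,824: $2,900 to deductible, leaving $10,924; member's 50% is $5,462. Cost to member: $8,362. OOP to date $8,362.
Bill 2, $3,425: deductible met; 50% of $3,425 = $1,712.50. Member pays $1,712.50; OOP now $10,074.50.
Bill 3, $1,950: deductible met; 50% of $1,950 = $975. Member pays $975; OOP now $11,049.50.
Bill 4, $13,312: deductible already satisfied, so member's share is 50% × $13,312 = $6,656. OOP would hit $17,705.50 > $14,900, so the cap limits the member to $14,900 − $11,049.50 = $3,850.50.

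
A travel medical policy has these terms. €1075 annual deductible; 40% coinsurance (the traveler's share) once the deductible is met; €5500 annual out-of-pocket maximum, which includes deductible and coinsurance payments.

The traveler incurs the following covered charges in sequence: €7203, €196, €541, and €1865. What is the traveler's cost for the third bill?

Claim 1 — €7203: €1075 to deductible, leaving €6128; coinsurance €6128 × 40% = €2451.20. Cost to traveler: €3526.20. OOP to date €3526.20.
Claim 2 — €196: 40% coinsurance on €196 = €78.40. Traveler pays €78.40; OOP now €3604.60.
Claim 3 — €541: 40% coinsurance on €541 = €216.40. Traveler pays €216.40; OOP now €3821.

€216.40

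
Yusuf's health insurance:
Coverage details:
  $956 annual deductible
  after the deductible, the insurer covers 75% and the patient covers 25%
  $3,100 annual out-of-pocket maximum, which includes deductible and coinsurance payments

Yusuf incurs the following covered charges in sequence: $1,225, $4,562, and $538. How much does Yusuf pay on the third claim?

$134.50

Bill 1, $1,225: $956 to deductible, leaving $269; patient's 25% is $67.25. Patient pays $1,023.25; OOP now $1,023.25.
Bill 2, $4,562: 25% coinsurance on $4,562 = $1,140.50. Patient owes $1,140.50 (running OOP $2,163.75).
Bill 3, $538: deductible already satisfied, so patient's share is 25% × $538 = $134.50. Patient owes $134.50 (running OOP $2,298.25).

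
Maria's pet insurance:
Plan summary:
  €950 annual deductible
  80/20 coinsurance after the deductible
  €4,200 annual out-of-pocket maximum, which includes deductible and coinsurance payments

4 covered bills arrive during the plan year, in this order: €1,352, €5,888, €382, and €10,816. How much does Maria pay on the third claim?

Bill 1, €1,352: €950 finishes the deductible; €402 goes to coinsurance; 20% of €402 = €80.40. Owner owes €1,030.40 (running OOP €1,030.40).
Bill 2, €5,888: 20% coinsurance on €5,888 = €1,177.60. Cost to owner: €1,177.60. OOP to date €2,208.
Bill 3, €382: deductible already satisfied, so owner's share is 20% × €382 = €76.40. Owner pays €76.40; OOP now €2,284.40.

€76.40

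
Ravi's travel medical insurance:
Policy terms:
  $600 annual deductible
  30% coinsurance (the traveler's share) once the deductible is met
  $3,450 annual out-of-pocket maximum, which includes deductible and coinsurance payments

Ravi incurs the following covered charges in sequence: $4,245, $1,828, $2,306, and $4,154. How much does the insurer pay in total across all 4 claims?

#1 ($4,245): $600 finishes the deductible; $3,645 goes to coinsurance; traveler's 30% is $1,093.50. Traveler owes $1,693.50 (running OOP $1,693.50). Insurer: $4,245 − $1,693.50 = $2,551.50.
#2 ($1,828): deductible met; 30% of $1,828 = $548.40. Cost to traveler: $548.40. OOP to date $2,241.90. Insurer: $1,828 − $548.40 = $1,279.60.
#3 ($2,306): deductible met; 30% of $2,306 = $691.80. Traveler pays $691.80; OOP now $2,933.70. Insurer: $2,306 − $691.80 = $1,614.20.
#4 ($4,154): deductible already satisfied, so traveler's share is 30% × $4,154 = $1,246.20. OOP would hit $4,179.90 > $3,450, so the cap limits the traveler to $3,450 − $2,933.70 = $516.30. Plan pays $4,154 − $516.30 = $3,637.70.
Insurer total: $2,551.50 + $1,279.60 + $1,614.20 + $3,637.70 = $9,083.

$9,083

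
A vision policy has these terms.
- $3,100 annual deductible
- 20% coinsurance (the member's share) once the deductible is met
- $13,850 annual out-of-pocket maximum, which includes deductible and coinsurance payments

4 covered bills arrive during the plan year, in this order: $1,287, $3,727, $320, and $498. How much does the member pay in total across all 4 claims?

$3,646.40

#1 ($1,287): all of it applies to the deductible. Member pays $1,287; OOP now $1,287.
#2 ($3,727): $1,813 to deductible, leaving $1,914; member's 20% is $382.80. Member owes $2,195.80 (running OOP $3,482.80).
#3 ($320): deductible already satisfied, so member's share is 20% × $320 = $64. Member owes $64 (running OOP $3,546.80).
#4 ($498): 20% coinsurance on $498 = $99.60. Member pays $99.60; OOP now $3,646.40.
Summing the member's payments: $1,287 + $2,195.80 + $64 + $99.60 = $3,646.40.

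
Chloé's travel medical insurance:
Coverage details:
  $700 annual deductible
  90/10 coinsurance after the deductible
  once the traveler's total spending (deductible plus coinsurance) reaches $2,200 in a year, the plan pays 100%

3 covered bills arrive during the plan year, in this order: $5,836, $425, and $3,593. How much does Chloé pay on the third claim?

#1 ($5,836): deductible takes $700, $5,136 remains; traveler's 10% is $513.60. Traveler owes $1,213.60 (running OOP $1,213.60).
#2 ($425): deductible met; 10% of $425 = $42.50. Traveler owes $42.50 (running OOP $1,256.10).
#3 ($3,593): 10% coinsurance on $3,593 = $359.30. Cost to traveler: $359.30. OOP to date $1,615.40.

$359.30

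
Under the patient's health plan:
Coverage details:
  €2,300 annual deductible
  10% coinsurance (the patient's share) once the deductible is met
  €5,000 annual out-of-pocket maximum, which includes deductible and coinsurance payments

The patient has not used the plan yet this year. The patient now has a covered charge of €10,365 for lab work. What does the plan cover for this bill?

Deductible not yet touched, so the first €2,300 of the bill goes to the deductible.
That leaves €10,365 − €2,300 = €8,065 for coinsurance.
Patient's 10% share of €8,065 is €806.50.
So the patient owes €2,300 + €806.50 = €3,106.50 before any cap.
Total out-of-pocket so far would be €0 + €3,106.50 = €3,106.50, below the €5,000 cap — no reduction.
Insurer pays the balance: €10,365 − €3,106.50 = €7,258.50.

€7,258.50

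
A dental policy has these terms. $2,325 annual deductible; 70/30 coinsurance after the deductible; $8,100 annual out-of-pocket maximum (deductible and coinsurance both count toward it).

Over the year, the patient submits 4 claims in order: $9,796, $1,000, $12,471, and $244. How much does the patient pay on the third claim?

#1 ($9,796): $2,325 to deductible, leaving $7,471; patient's 30% is $2,241.30. Cost to patient: $4,566.30. OOP to date $4,566.30.
#2 ($1,000): 30% coinsurance on $1,000 = $300. Patient pays $300; OOP now $4,866.30.
#3 ($12,471): deductible already satisfied, so patient's share is 30% × $12,471 = $3,741.30. Adding that to $4,866.30 gives $8,607.60, past the $8,100 cap; patient pays only $8,100 − $4,866.30 = $3,233.70.

$3,233.70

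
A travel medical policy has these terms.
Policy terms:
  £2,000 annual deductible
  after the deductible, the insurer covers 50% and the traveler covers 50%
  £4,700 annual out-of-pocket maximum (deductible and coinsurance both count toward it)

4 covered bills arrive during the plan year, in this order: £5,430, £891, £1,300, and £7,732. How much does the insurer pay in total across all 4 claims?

£10,653

Claim 1 (£5,430): £2,000 finishes the deductible; £3,430 goes to coinsurance; 50% of £3,430 = £1,715. Traveler pays £3,715; OOP now £3,715. Plan pays £5,430 − £3,715 = £1,715.
Claim 2 (£891): 50% coinsurance on £891 = £445.50. Traveler owes £445.50 (running OOP £4,160.50). Insurer: £891 − £445.50 = £445.50.
Claim 3 (£1,300): deductible met; 50% of £1,300 = £650. Adding that to £4,160.50 gives £4,810.50, past the £4,700 cap; traveler pays only £4,700 − £4,160.50 = £539.50. Plan pays £1,300 − £539.50 = £760.50.
Claim 4 (£7,732): deductible already satisfied, so traveler's share is 50% × £7,732 = £3,866. That would push OOP to £8,566, over the £4,700 cap, so traveler pays £4,700 − £4,700 = £0. Plan pays £7,732 − £0 = £7,732.
Insurer total = bills − traveler's total = £15,353 − £4,700 = £10,653.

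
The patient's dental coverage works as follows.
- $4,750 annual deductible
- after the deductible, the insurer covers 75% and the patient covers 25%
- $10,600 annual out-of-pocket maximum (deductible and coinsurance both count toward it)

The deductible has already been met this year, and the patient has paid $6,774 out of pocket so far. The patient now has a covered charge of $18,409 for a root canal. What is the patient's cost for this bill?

With the deductible met, the entire $18,409 is subject to coinsurance.
25% of $18,409 = $4,602.25 falls to the patient.
That would bring total out-of-pocket to $11,376.25, past the $10,600 cap. The patient is capped at $10,600 − $6,774 = $3,826 on this claim.

$3,826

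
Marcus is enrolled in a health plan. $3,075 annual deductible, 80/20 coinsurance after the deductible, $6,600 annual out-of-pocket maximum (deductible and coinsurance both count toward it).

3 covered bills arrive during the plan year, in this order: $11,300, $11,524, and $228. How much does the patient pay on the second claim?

Claim 1 — $11,300: deductible takes $3,075, $8,225 remains; 20% of $8,225 = $1,645. Patient owes $4,720 (running OOP $4,720).
Claim 2 — $11,524: deductible already satisfied, so patient's share is 20% × $11,524 = $2,304.80. OOP would hit $7,024.80 > $6,600, so the cap limits the patient to $6,600 − $4,720 = $1,880.

$1,880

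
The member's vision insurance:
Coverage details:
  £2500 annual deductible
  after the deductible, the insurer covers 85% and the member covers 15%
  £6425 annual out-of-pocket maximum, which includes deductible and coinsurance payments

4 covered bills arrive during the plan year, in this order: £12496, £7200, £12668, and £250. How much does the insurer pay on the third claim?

Bill 1, £12496: £2500 finishes the deductible; £9996 goes to coinsurance; 15% of £9996 = £1499.40. Cost to member: £3999.40. OOP to date £3999.40. Insurer: £12496 − £3999.40 = £8496.60.
Bill 2, £7200: deductible met; 15% of £7200 = £1080. Cost to member: £1080. OOP to date £5079.40. Plan pays £7200 − £1080 = £6120.
Bill 3, £12668: deductible already satisfied, so member's share is 15% × £12668 = £1900.20. OOP would hit £6979.60 > £6425, so the cap limits the member to £6425 − £5079.40 = £1345.60. Plan pays £12668 − £1345.60 = £11322.40.

£11322.40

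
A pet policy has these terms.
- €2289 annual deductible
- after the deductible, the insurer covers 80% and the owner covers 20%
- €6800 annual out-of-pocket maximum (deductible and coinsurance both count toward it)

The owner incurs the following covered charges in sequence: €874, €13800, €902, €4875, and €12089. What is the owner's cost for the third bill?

€180.40

#1 (€874): fully absorbed by the deductible. Owner pays €874; OOP now €874.
#2 (€13800): €1415 finishes the deductible; €12385 goes to coinsurance; owner's 20% is €2477. Owner pays €3892; OOP now €4766.
#3 (€902): deductible met; 20% of €902 = €180.40. Owner owes €180.40 (running OOP €4946.40).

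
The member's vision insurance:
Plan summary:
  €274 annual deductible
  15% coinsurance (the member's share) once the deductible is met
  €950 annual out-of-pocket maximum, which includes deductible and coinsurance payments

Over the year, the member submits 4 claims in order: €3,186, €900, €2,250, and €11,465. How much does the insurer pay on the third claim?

Bill 1, €3,186: €274 finishes the deductible; €2,912 goes to coinsurance; coinsurance €2,912 × 15% = €436.80. Member pays €710.80; OOP now €710.80. Plan pays €3,186 − €710.80 = €2,475.20.
Bill 2, €900: deductible already satisfied, so member's share is 15% × €900 = €135. Member owes €135 (running OOP €845.80). Insurer: €900 − €135 = €765.
Bill 3, €2,250: 15% coinsurance on €2,250 = €337.50. That would push OOP to €1,183.30, over the €950 cap, so member pays €950 − €845.80 = €104.20. Insurer: €2,250 − €104.20 = €2,145.80.

€2,145.80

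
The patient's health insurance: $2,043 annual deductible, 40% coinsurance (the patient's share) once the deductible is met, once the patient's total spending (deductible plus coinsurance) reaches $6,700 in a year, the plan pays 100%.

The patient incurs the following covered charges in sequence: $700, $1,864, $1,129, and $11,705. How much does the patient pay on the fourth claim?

Claim 1 ($700): all of it applies to the deductible. Patient pays $700; OOP now $700.
Claim 2 ($1,864): deductible takes $1,343, $521 remains; coinsurance $521 × 40% = $208.40. Patient owes $1,551.40 (running OOP $2,251.40).
Claim 3 ($1,129): 40% coinsurance on $1,129 = $451.60. Patient owes $451.60 (running OOP $2,703).
Claim 4 ($11,705): 40% coinsurance on $11,705 = $4,682. That would push OOP to $7,385, over the $6,700 cap, so patient pays $6,700 − $2,703 = $3,997.

$3,997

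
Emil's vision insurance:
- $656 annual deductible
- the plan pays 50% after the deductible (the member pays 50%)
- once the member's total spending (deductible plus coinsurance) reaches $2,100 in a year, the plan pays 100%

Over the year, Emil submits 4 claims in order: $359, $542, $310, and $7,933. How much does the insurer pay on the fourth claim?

$6,766.50

Claim 1 — $359: all of it applies to the deductible. Member owes $359 (running OOP $359). Plan pays $359 − $359 = $0.
Claim 2 — $542: deductible takes $297, $245 remains; member's 50% is $122.50. Member pays $419.50; OOP now $778.50. Insurer: $542 − $419.50 = $122.50.
Claim 3 — $310: deductible already satisfied, so member's share is 50% × $310 = $155. Cost to member: $155. OOP to date $933.50. Plan pays $310 − $155 = $155.
Claim 4 — $7,933: 50% coinsurance on $7,933 = $3,966.50. OOP would hit $4,900 > $2,100, so the cap limits the member to $2,100 − $933.50 = $1,166.50. Plan pays $7,933 − $1,166.50 = $6,766.50.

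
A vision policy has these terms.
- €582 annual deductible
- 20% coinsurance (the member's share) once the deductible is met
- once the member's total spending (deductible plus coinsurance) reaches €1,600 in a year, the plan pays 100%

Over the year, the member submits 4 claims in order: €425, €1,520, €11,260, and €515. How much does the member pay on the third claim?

Bill 1, €425: entire amount goes to the deductible. Member pays €425; OOP now €425.
Bill 2, €1,520: €157 finishes the deductible; €1,363 goes to coinsurance; coinsurance €1,363 × 20% = €272.60. Member owes €429.60 (running OOP €854.60).
Bill 3, €11,260: deductible already satisfied, so member's share is 20% × €11,260 = €2,252. Adding that to €854.60 gives €3,106.60, past the €1,600 cap; member pays only €1,600 − €854.60 = €745.40.

€745.40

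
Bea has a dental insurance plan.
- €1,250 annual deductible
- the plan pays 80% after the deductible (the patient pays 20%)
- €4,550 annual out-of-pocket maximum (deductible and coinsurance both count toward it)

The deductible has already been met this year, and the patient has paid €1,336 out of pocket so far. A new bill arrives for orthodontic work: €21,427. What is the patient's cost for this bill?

With the deductible met, the entire €21,427 is subject to coinsurance.
Coinsurance: €21,427 × 20% = €4,285.40.
Year-to-date out-of-pocket would reach €1,336 + €4,285.40 = €5,621.40, above the €4,550 maximum, so the patient pays only €4,550 − €1,336 = €3,214.

€3,214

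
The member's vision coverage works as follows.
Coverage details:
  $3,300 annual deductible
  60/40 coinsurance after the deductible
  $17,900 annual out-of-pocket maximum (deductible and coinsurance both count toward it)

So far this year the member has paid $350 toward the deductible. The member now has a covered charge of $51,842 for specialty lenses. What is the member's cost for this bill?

Deductible still to meet: $3,300 − $350 = $2,950.
After the $2,950 deductible portion, $51,842 − $2,950 = $48,892 is subject to coinsurance.
Coinsurance: $48,892 × 40% = $19,556.80.
That puts the member's cost at $2,950 + $19,556.80 = $22,506.80 before any cap.
Year-to-date out-of-pocket would reach $350 + $22,506.80 = $22,856.80, above the $17,900 maximum, so the member pays only $17,900 − $350 = $17,550.

$17,550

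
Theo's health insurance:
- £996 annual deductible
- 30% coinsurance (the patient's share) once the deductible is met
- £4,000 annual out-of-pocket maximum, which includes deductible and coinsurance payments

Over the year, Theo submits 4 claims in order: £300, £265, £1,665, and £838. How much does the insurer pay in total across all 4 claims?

#1 (£300): all of it applies to the deductible. Cost to patient: £300. OOP to date £300. Plan pays £300 − £300 = £0.
#2 (£265): entire amount goes to the deductible. Patient pays £265; OOP now £565. Plan pays £265 − £265 = £0.
#3 (£1,665): deductible takes £431, £1,234 remains; 30% of £1,234 = £370.20. Patient owes £801.20 (running OOP £1,366.20). Insurer: £1,665 − £801.20 = £863.80.
#4 (£838): deductible already satisfied, so patient's share is 30% × £838 = £251.40. Patient owes £251.40 (running OOP £1,617.60). Insurer: £838 − £251.40 = £586.60.
Insurer total: £0 + £0 + £863.80 + £586.60 = £1,450.40.

£1,450.40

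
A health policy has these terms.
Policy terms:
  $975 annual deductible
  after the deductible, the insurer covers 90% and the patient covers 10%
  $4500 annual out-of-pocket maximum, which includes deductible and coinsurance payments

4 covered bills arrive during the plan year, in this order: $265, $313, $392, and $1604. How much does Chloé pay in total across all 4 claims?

$1134.90

Claim 1 — $265: fully absorbed by the deductible. Cost to patient: $265. OOP to date $265.
Claim 2 — $313: entire amount goes to the deductible. Patient pays $313; OOP now $578.
Claim 3 — $392: fully absorbed by the deductible. Cost to patient: $392. OOP to date $970.
Claim 4 — $1604: deductible takes $5, $1599 remains; 10% of $1599 = $159.90. Cost to patient: $164.90. OOP to date $1134.90.
Summing the patient's payments: $265 + $313 + $392 + $164.90 = $1134.90.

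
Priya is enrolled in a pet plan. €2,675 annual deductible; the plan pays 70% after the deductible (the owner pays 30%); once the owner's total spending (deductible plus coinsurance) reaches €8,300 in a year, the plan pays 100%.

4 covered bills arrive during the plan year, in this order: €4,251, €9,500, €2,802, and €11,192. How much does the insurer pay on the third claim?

Bill 1, €4,251: deductible takes €2,675, €1,576 remains; 30% of €1,576 = €472.80. Owner owes €3,147.80 (running OOP €3,147.80). Insurer: €4,251 − €3,147.80 = €1,103.20.
Bill 2, €9,500: deductible already satisfied, so owner's share is 30% × €9,500 = €2,850. Cost to owner: €2,850. OOP to date €5,997.80. Insurer: €9,500 − €2,850 = €6,650.
Bill 3, €2,802: 30% coinsurance on €2,802 = €840.60. Cost to owner: €840.60. OOP to date €6,838.40. Plan pays €2,802 − €840.60 = €1,961.40.

€1,961.40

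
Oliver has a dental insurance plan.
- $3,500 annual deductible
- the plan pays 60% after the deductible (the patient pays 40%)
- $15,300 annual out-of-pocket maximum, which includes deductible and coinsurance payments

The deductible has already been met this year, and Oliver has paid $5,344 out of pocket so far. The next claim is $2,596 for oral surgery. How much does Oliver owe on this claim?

$1,038.40

With the deductible met, the entire $2,596 is subject to coinsurance.
40% of $2,596 = $1,038.40 falls to the patient.
Total out-of-pocket so far would be $5,344 + $1,038.40 = $6,382.40, below the $15,300 cap — no reduction.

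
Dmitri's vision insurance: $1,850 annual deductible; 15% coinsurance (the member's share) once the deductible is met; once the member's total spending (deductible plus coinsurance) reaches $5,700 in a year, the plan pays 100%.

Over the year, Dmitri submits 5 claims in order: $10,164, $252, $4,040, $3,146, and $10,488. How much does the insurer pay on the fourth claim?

Claim 1 — $10,164: $1,850 to deductible, leaving $8,314; coinsurance $8,314 × 15% = $1,247.10. Member owes $3,097.10 (running OOP $3,097.10). Insurer: $10,164 − $3,097.10 = $7,066.90.
Claim 2 — $252: 15% coinsurance on $252 = $37.80. Member pays $37.80; OOP now $3,134.90. Insurer: $252 − $37.80 = $214.20.
Claim 3 — $4,040: deductible already satisfied, so member's share is 15% × $4,040 = $606. Member owes $606 (running OOP $3,740.90). Plan pays $4,040 − $606 = $3,434.
Claim 4 — $3,146: deductible met; 15% of $3,146 = $471.90. Cost to member: $471.90. OOP to date $4,212.80. Insurer: $3,146 − $471.90 = $2,674.10.

$2,674.10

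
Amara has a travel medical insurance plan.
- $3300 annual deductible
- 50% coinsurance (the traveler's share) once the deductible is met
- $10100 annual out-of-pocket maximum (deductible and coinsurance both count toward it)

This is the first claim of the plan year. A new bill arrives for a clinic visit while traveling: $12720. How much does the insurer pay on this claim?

The full $3300 deductible is still open; $3300 of this bill applies to it.
After the $3300 deductible portion, $12720 − $3300 = $9420 is subject to coinsurance.
Coinsurance: $9420 × 50% = $4710.
That puts the traveler's cost at $3300 + $4710 = $8010 before any cap.
Total out-of-pocket so far would be $0 + $8010 = $8010, below the $10100 cap — no reduction.
The plan picks up $12720 − $8010 = $4710.

$4710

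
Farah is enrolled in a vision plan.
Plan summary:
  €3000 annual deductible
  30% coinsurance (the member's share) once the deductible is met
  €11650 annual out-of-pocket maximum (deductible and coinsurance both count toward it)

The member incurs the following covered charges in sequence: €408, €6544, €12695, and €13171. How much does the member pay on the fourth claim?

€3655.90

Claim 1 — €408: entire amount goes to the deductible. Member owes €408 (running OOP €408).
Claim 2 — €6544: €2592 to deductible, leaving €3952; coinsurance €3952 × 30% = €1185.60. Member owes €3777.60 (running OOP €4185.60).
Claim 3 — €12695: deductible met; 30% of €12695 = €3808.50. Cost to member: €3808.50. OOP to date €7994.10.
Claim 4 — €13171: deductible met; 30% of €13171 = €3951.30. That would push OOP to €11945.40, over the €11650 cap, so member pays €11650 − €7994.10 = €3655.90.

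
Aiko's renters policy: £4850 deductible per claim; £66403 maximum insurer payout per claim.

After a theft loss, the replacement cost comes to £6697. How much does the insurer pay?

£1847

After the deductible, £6697 − £4850 = £1847 remains.
£1847 ≤ £66403, so the limit doesn't bind; insurer pays £1847.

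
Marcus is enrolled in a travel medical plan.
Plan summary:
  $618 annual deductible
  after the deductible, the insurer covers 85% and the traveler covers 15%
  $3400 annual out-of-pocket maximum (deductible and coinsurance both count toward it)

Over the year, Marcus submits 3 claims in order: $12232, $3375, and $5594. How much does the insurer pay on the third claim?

Bill 1, $12232: $618 finishes the deductible; $11614 goes to coinsurance; 15% of $11614 = $1742.10. Cost to traveler: $2360.10. OOP to date $2360.10. Plan pays $12232 − $2360.10 = $9871.90.
Bill 2, $3375: deductible met; 15% of $3375 = $506.25. Traveler pays $506.25; OOP now $2866.35. Plan pays $3375 − $506.25 = $2868.75.
Bill 3, $5594: 15% coinsurance on $5594 = $839.10. Adding that to $2866.35 gives $3705.45, past the $3400 cap; traveler pays only $3400 − $2866.35 = $533.65. Insurer: $5594 − $533.65 = $5060.35.

$5060.35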